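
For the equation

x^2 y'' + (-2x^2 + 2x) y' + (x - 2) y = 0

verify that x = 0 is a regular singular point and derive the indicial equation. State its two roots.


Divide by x^2 to reach normal form y'' + P_1(x) y' + P_2(x) y = 0 with P_1(x) = -2 + 2/x and P_2(x) = 1/x - 2/x^2.
x = 0 is a singular point because the y'-coefficient -2 + 2/x has a pole at x = 0 and the y-coefficient 1/x - 2/x^2 has a pole at x = 0.
It is a regular singular point because x P_1(x) = p(x) = 2 - 2x and x^2 P_2(x) = q(x) = x - 2 are polynomials, hence analytic at x = 0.
p(0) = 2,  q(0) = -2.
Indicial equation: r(r-1) + p(0) r + q(0) = 0, i.e. r^2 + (p(0) - 1) r + q(0) = 0, i.e. r^2 + 1 r - 2 = 0.
Discriminant: (1)^2 - 4(-2) = 9, so r = (-1 ± 3)/2.
Solving: r_1 = 1, r_2 = -2.

indicial: r^2 + 1 r - 2 = 0; roots r_1 = 1, r_2 = -2


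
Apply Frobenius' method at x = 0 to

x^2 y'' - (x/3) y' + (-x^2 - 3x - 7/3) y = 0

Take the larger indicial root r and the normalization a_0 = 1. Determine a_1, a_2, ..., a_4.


Write in Frobenius form y'' + (p(x)/x) y' + (q(x)/x^2) y = 0:
  p(x) = -1/3,  q(x) = -x^2 - 3x - 7/3.
Indicial equation: r(r-1) + (-1/3) r + (-7/3) = 0 -> roots r_1 = 7/3, r_2 = -1.
Take r = r_1 = 7/3. Let y(x) = x^r sum_{n>=0} a_n x^n with a_0 = 1.
Substitute y = x^r sum a_n x^n and match x^{r+n}. The recurrence is
  D(n) a_n - 3 a_{n-1} - 1 a_{n-2} = 0,  where D(n) = (r+n)(r+n-1) + (-1/3)(r+n) + (-7/3).
  a_n = [3 a_{n-1} + 1 a_{n-2}] / D(n).
Since the indicial polynomial factors as (r - r_1)(r - r_2), D(n) = (r_1 + n - r_1)(r_1 + n - r_2) = n(n + 10/3).
Evaluating step by step (a_0 = 1):
  n = 1: D(1) = 1(1 + 10/3) = 13/3; numerator = 3(1) = 3; a_1 = (3)/(13/3) = 9/13
  n = 2: D(2) = 2(2 + 10/3) = 32/3; numerator = 3(9/13) + 1(1) = 40/13; a_2 = (40/13)/(32/3) = 15/52
  n = 3: D(3) = 3(3 + 10/3) = 19; numerator = 3(15/52) + 1(9/13) = 81/52; a_3 = (81/52)/(19) = 81/988
  n = 4: D(4) = 4(4 + 10/3) = 88/3; numerator = 3(81/988) + 1(15/52) = 132/247; a_4 = (132/247)/(88/3) = 9/494

r = 7/3; a_0 = 1; a_1 = 9/13; a_2 = 15/52; a_3 = 81/988; a_4 = 9/494


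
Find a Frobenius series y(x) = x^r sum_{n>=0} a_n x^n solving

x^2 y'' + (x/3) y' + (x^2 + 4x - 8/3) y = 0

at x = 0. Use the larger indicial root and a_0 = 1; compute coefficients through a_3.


Write in Frobenius form y'' + (p(x)/x) y' + (q(x)/x^2) y = 0:
  p(x) = 1/3,  q(x) = x^2 + 4x - 8/3.
Indicial equation: r(r-1) + (1/3) r + (-8/3) = 0 -> roots r_1 = 2, r_2 = -4/3.
Take r = r_1 = 2. Let y(x) = x^r sum_{n>=0} a_n x^n with a_0 = 1.
Substitute y = x^r sum a_n x^n and match x^{r+n}. The recurrence is
  D(n) a_n + 4 a_{n-1} + 1 a_{n-2} = 0,  where D(n) = (r+n)(r+n-1) + (1/3)(r+n) + (-8/3).
  a_n = [-4 a_{n-1} - 1 a_{n-2}] / D(n).
Since the indicial polynomial factors as (r - r_1)(r - r_2), D(n) = (r_1 + n - r_1)(r_1 + n - r_2) = n(n + 10/3).
Evaluating step by step (a_0 = 1):
  n = 1: D(1) = 1(1 + 10/3) = 13/3; numerator = -4(1) = -4; a_1 = (-4)/(13/3) = -12/13
  n = 2: D(2) = 2(2 + 10/3) = 32/3; numerator = -4(-12/13) - 1(1) = 35/13; a_2 = (35/13)/(32/3) = 105/416
  n = 3: D(3) = 3(3 + 10/3) = 19; numerator = -4(105/416) - 1(-12/13) = -9/104; a_3 = (-9/104)/(19) = -9/1976

r = 2; a_0 = 1; a_1 = -12/13; a_2 = 105/416; a_3 = -9/1976


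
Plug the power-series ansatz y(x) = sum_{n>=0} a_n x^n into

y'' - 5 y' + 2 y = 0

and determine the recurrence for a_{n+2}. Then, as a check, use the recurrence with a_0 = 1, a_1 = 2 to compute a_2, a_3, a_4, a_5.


Substitute y = sum_n a_n x^n.
y''(x) has coefficient (n+2)(n+1) a_{n+2} at x^n;
-5 y'(x) has coefficient -5 (n+1) a_{n+1} at x^n;
2 y(x) has coefficient 2 a_n at x^n.
Matching x^n: (n+2)(n+1) a_{n+2} - 5 (n+1) a_{n+1} + 2 a_n = 0.
Thus a_{n+2} = [5 (n+1) a_{n+1} - 2 a_n] / ((n+1)(n+2)).

Check with a_0 = 1, a_1 = 2 (apply the recurrence for n = 0, 1, 2, 3): a_0 = 1, a_1 = 2, a_2 = 4, a_3 = 6, a_4 = 41/6, a_5 = 187/30.

a_(n+2) = [5 (n+1) a_(n+1) - 2 a_n] / ((n+1)(n+2)); check: a_0 = 1, a_1 = 2, a_2 = 4, a_3 = 6, a_4 = 41/6, a_5 = 187/30


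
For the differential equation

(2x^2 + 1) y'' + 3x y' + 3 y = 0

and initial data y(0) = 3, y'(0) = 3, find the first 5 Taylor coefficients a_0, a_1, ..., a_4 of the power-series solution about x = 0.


Ansatz: y(x) = sum_{n>=0} a_n x^n, so y'(x) = sum_{n>=1} n a_n x^(n-1) and y''(x) = sum_{n>=2} n(n-1) a_n x^(n-2).
Substitute into P(x) y'' + Q(x) y' + R(x) y = 0 with P(x) = 2x^2 + 1, Q(x) = 3x, R(x) = 3, and match powers of x.
Initial conditions: a_0 = 3, a_1 = 3.
Setting the coefficient of each power of x to zero and solving order by order (substituting the coefficients already found):
  x^0: 2 a_2 + 3 a_0 = 0  ->  2 a_2 = -3 a_0 = -9  ->  a_2 = -9/2
  x^1: 6 a_3 + 6 a_1 = 0  ->  6 a_3 = -6 a_1 = -18  ->  a_3 = -3
  x^2: 12 a_4 + 13 a_2 = 0  ->  12 a_4 = -13 a_2 = 117/2  ->  a_4 = 39/8
Truncated series: y(x) = 3 + 3 x - (9/2) x^2 - 3 x^3 + (39/8) x^4 + O(x^5).

a_0 = 3; a_1 = 3; a_2 = -9/2; a_3 = -3; a_4 = 39/8


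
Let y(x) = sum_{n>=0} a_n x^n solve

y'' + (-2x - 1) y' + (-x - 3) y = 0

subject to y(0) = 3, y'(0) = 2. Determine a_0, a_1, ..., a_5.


Ansatz: y(x) = sum_{n>=0} a_n x^n, so y'(x) = sum_{n>=1} n a_n x^(n-1) and y''(x) = sum_{n>=2} n(n-1) a_n x^(n-2).
Substitute into P(x) y'' + Q(x) y' + R(x) y = 0 with P(x) = 1, Q(x) = -2x - 1, R(x) = -x - 3, and match powers of x.
Initial conditions: a_0 = 3, a_1 = 2.
Setting the coefficient of each power of x to zero and solving order by order (substituting the coefficients already found):
  x^0: 2 a_2 - a_1 - 3 a_0 = 0  ->  2 a_2 = a_1 + 3 a_0 = 11  ->  a_2 = 11/2
  x^1: 6 a_3 - 2 a_2 - 5 a_1 - a_0 = 0  ->  6 a_3 = 2 a_2 + 5 a_1 + a_0 = 24  ->  a_3 = 4
  x^2: 12 a_4 - 3 a_3 - 7 a_2 - a_1 = 0  ->  12 a_4 = 3 a_3 + 7 a_2 + a_1 = 105/2  ->  a_4 = 35/8
  x^3: 20 a_5 - 4 a_4 - 9 a_3 - a_2 = 0  ->  20 a_5 = 4 a_4 + 9 a_3 + a_2 = 59  ->  a_5 = 59/20
Truncated series: y(x) = 3 + 2 x + (11/2) x^2 + 4 x^3 + (35/8) x^4 + (59/20) x^5 + O(x^6).

a_0 = 3; a_1 = 2; a_2 = 11/2; a_3 = 4; a_4 = 35/8; a_5 = 59/20


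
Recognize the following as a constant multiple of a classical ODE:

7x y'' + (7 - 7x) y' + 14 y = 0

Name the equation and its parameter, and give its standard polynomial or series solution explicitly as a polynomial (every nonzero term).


All three coefficients share the factor 7; dividing through by 7 gives  x y'' + (1 - x) y' + 2 y = 0.
This matches the Laguerre equation x y'' + (1 - x) y' + n y = 0 with n = 2; the polynomial solution is L_2(x).
With y = sum_k a_k x^k, matching x^k gives (k+1)k a_{k+1} + (k+1) a_{k+1} - k a_k + n a_k = 0, i.e. (k+1)^2 a_{k+1} = (k - n) a_k = (k - 2) a_k. The right side vanishes at k = 2, so the series terminates at degree 2.
Standard normalization L_n(0) = 1 gives a_0 = 1. Work upward with a_{k+1} = (k - 2) a_k / (k+1)^2:
  a_1 = (0 - 2)(1) / 1^2 = -2/1 = -2
  a_2 = (1 - 2)(-2) / 2^2 = 2/4 = 1/2
Hence L_2(x) = x^2/2 - 2 x + 1.

L_2(x); series = x^2/2 - 2 x + 1


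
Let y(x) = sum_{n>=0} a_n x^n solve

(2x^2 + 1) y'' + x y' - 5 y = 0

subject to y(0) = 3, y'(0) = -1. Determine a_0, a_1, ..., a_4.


Ansatz: y(x) = sum_{n>=0} a_n x^n, so y'(x) = sum_{n>=1} n a_n x^(n-1) and y''(x) = sum_{n>=2} n(n-1) a_n x^(n-2).
Substitute into P(x) y'' + Q(x) y' + R(x) y = 0 with P(x) = 2x^2 + 1, Q(x) = x, R(x) = -5, and match powers of x.
Initial conditions: a_0 = 3, a_1 = -1.
Setting the coefficient of each power of x to zero and solving order by order (substituting the coefficients already found):
  x^0: 2 a_2 - 5 a_0 = 0  ->  2 a_2 = 5 a_0 = 15  ->  a_2 = 15/2
  x^1: 6 a_3 - 4 a_1 = 0  ->  6 a_3 = 4 a_1 = -4  ->  a_3 = -2/3
  x^2: 12 a_4 + a_2 = 0  ->  12 a_4 = -a_2 = -15/2  ->  a_4 = -5/8
Truncated series: y(x) = 3 - x + (15/2) x^2 - (2/3) x^3 - (5/8) x^4 + O(x^5).

a_0 = 3; a_1 = -1; a_2 = 15/2; a_3 = -2/3; a_4 = -5/8


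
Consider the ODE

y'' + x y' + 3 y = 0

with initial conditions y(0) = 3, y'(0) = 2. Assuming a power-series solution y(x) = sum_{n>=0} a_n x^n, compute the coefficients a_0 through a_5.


Ansatz: y(x) = sum_{n>=0} a_n x^n, so y'(x) = sum_{n>=1} n a_n x^(n-1) and y''(x) = sum_{n>=2} n(n-1) a_n x^(n-2).
Substitute into P(x) y'' + Q(x) y' + R(x) y = 0 with P(x) = 1, Q(x) = x, R(x) = 3, and match powers of x.
Initial conditions: a_0 = 3, a_1 = 2.
Setting the coefficient of each power of x to zero and solving order by order (substituting the coefficients already found):
  x^0: 2 a_2 + 3 a_0 = 0  ->  2 a_2 = -3 a_0 = -9  ->  a_2 = -9/2
  x^1: 6 a_3 + 4 a_1 = 0  ->  6 a_3 = -4 a_1 = -8  ->  a_3 = -4/3
  x^2: 12 a_4 + 5 a_2 = 0  ->  12 a_4 = -5 a_2 = 45/2  ->  a_4 = 15/8
  x^3: 20 a_5 + 6 a_3 = 0  ->  20 a_5 = -6 a_3 = 8  ->  a_5 = 2/5
Truncated series: y(x) = 3 + 2 x - (9/2) x^2 - (4/3) x^3 + (15/8) x^4 + (2/5) x^5 + O(x^6).

a_0 = 3; a_1 = 2; a_2 = -9/2; a_3 = -4/3; a_4 = 15/8; a_5 = 2/5


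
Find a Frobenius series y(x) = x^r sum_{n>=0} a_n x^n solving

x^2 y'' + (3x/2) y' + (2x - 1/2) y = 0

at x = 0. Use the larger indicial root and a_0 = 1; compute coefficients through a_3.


Write in Frobenius form y'' + (p(x)/x) y' + (q(x)/x^2) y = 0:
  p(x) = 3/2,  q(x) = 2x - 1/2.
Indicial equation: r(r-1) + (3/2) r + (-1/2) = 0 -> roots r_1 = 1/2, r_2 = -1.
Take r = r_1 = 1/2. Let y(x) = x^r sum_{n>=0} a_n x^n with a_0 = 1.
Substitute y = x^r sum a_n x^n and match x^{r+n}. The recurrence is
  D(n) a_n + 2 a_{n-1} = 0,  where D(n) = (r+n)(r+n-1) + (3/2)(r+n) + (-1/2).
  a_n = -2 / D(n) * a_{n-1}.
Since the indicial polynomial factors as (r - r_1)(r - r_2), D(n) = (r_1 + n - r_1)(r_1 + n - r_2) = n(n + 3/2).
Evaluating step by step (a_0 = 1):
  n = 1: D(1) = 1(1 + 3/2) = 5/2; numerator = -2(1) = -2; a_1 = (-2)/(5/2) = -4/5
  n = 2: D(2) = 2(2 + 3/2) = 7; numerator = -2(-4/5) = 8/5; a_2 = (8/5)/(7) = 8/35
  n = 3: D(3) = 3(3 + 3/2) = 27/2; numerator = -2(8/35) = -16/35; a_3 = (-16/35)/(27/2) = -32/945

r = 1/2; a_0 = 1; a_1 = -4/5; a_2 = 8/35; a_3 = -32/945


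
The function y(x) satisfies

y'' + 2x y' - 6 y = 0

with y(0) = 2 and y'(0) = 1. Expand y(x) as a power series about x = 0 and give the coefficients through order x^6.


Ansatz: y(x) = sum_{n>=0} a_n x^n, so y'(x) = sum_{n>=1} n a_n x^(n-1) and y''(x) = sum_{n>=2} n(n-1) a_n x^(n-2).
Substitute into P(x) y'' + Q(x) y' + R(x) y = 0 with P(x) = 1, Q(x) = 2x, R(x) = -6, and match powers of x.
Initial conditions: a_0 = 2, a_1 = 1.
Setting the coefficient of each power of x to zero and solving order by order (substituting the coefficients already found):
  x^0: 2 a_2 - 6 a_0 = 0  ->  2 a_2 = 6 a_0 = 12  ->  a_2 = 6
  x^1: 6 a_3 - 4 a_1 = 0  ->  6 a_3 = 4 a_1 = 4  ->  a_3 = 2/3
  x^2: 12 a_4 - 2 a_2 = 0  ->  12 a_4 = 2 a_2 = 12  ->  a_4 = 1
  x^3: 20 a_5 = 0  ->  a_5 = 0
  x^4: 30 a_6 + 2 a_4 = 0  ->  30 a_6 = -2 a_4 = -2  ->  a_6 = -1/15
Truncated series: y(x) = 2 + x + 6 x^2 + (2/3) x^3 + x^4 - (1/15) x^6 + O(x^7).

a_0 = 2; a_1 = 1; a_2 = 6; a_3 = 2/3; a_4 = 1; a_5 = 0; a_6 = -1/15


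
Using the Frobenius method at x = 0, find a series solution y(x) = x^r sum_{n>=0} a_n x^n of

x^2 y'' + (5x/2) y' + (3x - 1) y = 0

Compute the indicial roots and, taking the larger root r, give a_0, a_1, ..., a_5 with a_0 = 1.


Write in Frobenius form y'' + (p(x)/x) y' + (q(x)/x^2) y = 0:
  p(x) = 5/2,  q(x) = 3x - 1.
Indicial equation: r(r-1) + (5/2) r + (-1) = 0 -> roots r_1 = 1/2, r_2 = -2.
Take r = r_1 = 1/2. Let y(x) = x^r sum_{n>=0} a_n x^n with a_0 = 1.
Substitute y = x^r sum a_n x^n and match x^{r+n}. The recurrence is
  D(n) a_n + 3 a_{n-1} = 0,  where D(n) = (r+n)(r+n-1) + (5/2)(r+n) + (-1).
  a_n = -3 / D(n) * a_{n-1}.
Since the indicial polynomial factors as (r - r_1)(r - r_2), D(n) = (r_1 + n - r_1)(r_1 + n - r_2) = n(n + 5/2).
Evaluating step by step (a_0 = 1):
  n = 1: D(1) = 1(1 + 5/2) = 7/2; numerator = -3(1) = -3; a_1 = (-3)/(7/2) = -6/7
  n = 2: D(2) = 2(2 + 5/2) = 9; numerator = -3(-6/7) = 18/7; a_2 = (18/7)/(9) = 2/7
  n = 3: D(3) = 3(3 + 5/2) = 33/2; numerator = -3(2/7) = -6/7; a_3 = (-6/7)/(33/2) = -4/77
  n = 4: D(4) = 4(4 + 5/2) = 26; numerator = -3(-4/77) = 12/77; a_4 = (12/77)/(26) = 6/1001
  n = 5: D(5) = 5(5 + 5/2) = 75/2; numerator = -3(6/1001) = -18/1001; a_5 = (-18/1001)/(75/2) = -12/25025

r = 1/2; a_0 = 1; a_1 = -6/7; a_2 = 2/7; a_3 = -4/77; a_4 = 6/1001; a_5 = -12/25025


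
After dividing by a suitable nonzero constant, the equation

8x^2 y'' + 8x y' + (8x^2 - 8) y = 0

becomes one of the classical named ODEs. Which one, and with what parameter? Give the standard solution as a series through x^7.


All three coefficients share the factor 8; dividing through by 8 gives  x^2 y'' + x y' + (x^2 - 1) y = 0.
This matches the Bessel equation x^2 y'' + x y' + (x^2 - nu^2) y = 0 with nu^2 = 1, so nu = 1; the solution bounded at x = 0 is J_1(x).
Frobenius at x = 0: indicial roots ±nu; for r = nu the recurrence k(k + 2nu) c_k = -c_{k-2} gives the standard series J_nu(x) = sum_{k>=0} (-1)^k / (k! (k+nu)!) (x/2)^(2k+nu). Evaluate the first 4 terms:
  k = 0: (-1)^0 / (0! * 1! * 2^1) x^1 = 1/(1*1*2) x^1 = (1/2) x^1
  k = 1: (-1)^1 / (1! * 2! * 2^3) x^3 = -1/(1*2*8) x^3 = (-1/16) x^3
  k = 2: (-1)^2 / (2! * 3! * 2^5) x^5 = 1/(2*6*32) x^5 = (1/384) x^5
  k = 3: (-1)^3 / (3! * 4! * 2^7) x^7 = -1/(6*24*128) x^7 = (-1/18432) x^7
Hence J_1(x) = -x^7/18432 + x^5/384 - x^3/16 + x/2 + ....

J_1(x); series = -x^7/18432 + x^5/384 - x^3/16 + x/2


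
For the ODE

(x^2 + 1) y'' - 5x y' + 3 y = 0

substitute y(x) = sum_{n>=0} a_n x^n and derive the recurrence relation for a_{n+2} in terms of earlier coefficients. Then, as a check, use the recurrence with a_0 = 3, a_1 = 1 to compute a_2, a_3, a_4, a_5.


Substitute y = sum_n a_n x^n.
(1 + 1 x^2) y'' contributes (n+2)(n+1) a_{n+2} + n(n-1) a_n at x^n.
-5 x y'(x) contributes -5 n a_n at x^n.
3 y(x) contributes 3 a_n at x^n.
Matching x^n: (n+2)(n+1) a_{n+2} + (n(n-1) - 5 n + 3) a_n = 0.
Thus a_{n+2} = (-n(n-1) + 5 n - 3) / ((n+1)(n+2)) * a_n.

Check with a_0 = 3, a_1 = 1 (apply the recurrence for n = 0, 1, 2, 3): a_0 = 3, a_1 = 1, a_2 = -9/2, a_3 = 1/3, a_4 = -15/8, a_5 = 1/10.

a_(n+2) = (-n(n-1) + 5 n - 3) / ((n+1)(n+2)) * a_n; check: a_0 = 3, a_1 = 1, a_2 = -9/2, a_3 = 1/3, a_4 = -15/8, a_5 = 1/10


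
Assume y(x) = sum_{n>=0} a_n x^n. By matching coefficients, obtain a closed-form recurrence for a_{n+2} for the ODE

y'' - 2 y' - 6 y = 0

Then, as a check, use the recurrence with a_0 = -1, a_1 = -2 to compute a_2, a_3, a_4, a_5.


Substitute y = sum_n a_n x^n.
y''(x) has coefficient (n+2)(n+1) a_{n+2} at x^n;
-2 y'(x) has coefficient -2 (n+1) a_{n+1} at x^n;
-6 y(x) has coefficient -6 a_n at x^n.
Matching x^n: (n+2)(n+1) a_{n+2} - 2 (n+1) a_{n+1} - 6 a_n = 0.
Thus a_{n+2} = [2 (n+1) a_{n+1} + 6 a_n] / ((n+1)(n+2)).

Check with a_0 = -1, a_1 = -2 (apply the recurrence for n = 0, 1, 2, 3): a_0 = -1, a_1 = -2, a_2 = -5, a_3 = -16/3, a_4 = -31/6, a_5 = -11/3.

a_(n+2) = [2 (n+1) a_(n+1) + 6 a_n] / ((n+1)(n+2)); check: a_0 = -1, a_1 = -2, a_2 = -5, a_3 = -16/3, a_4 = -31/6, a_5 = -11/3


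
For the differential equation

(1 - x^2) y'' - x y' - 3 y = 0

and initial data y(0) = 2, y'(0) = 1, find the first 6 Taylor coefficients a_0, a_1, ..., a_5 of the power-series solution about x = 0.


Ansatz: y(x) = sum_{n>=0} a_n x^n, so y'(x) = sum_{n>=1} n a_n x^(n-1) and y''(x) = sum_{n>=2} n(n-1) a_n x^(n-2).
Substitute into P(x) y'' + Q(x) y' + R(x) y = 0 with P(x) = 1 - x^2, Q(x) = -x, R(x) = -3, and match powers of x.
Initial conditions: a_0 = 2, a_1 = 1.
Setting the coefficient of each power of x to zero and solving order by order (substituting the coefficients already found):
  x^0: 2 a_2 - 3 a_0 = 0  ->  2 a_2 = 3 a_0 = 6  ->  a_2 = 3
  x^1: 6 a_3 - 4 a_1 = 0  ->  6 a_3 = 4 a_1 = 4  ->  a_3 = 2/3
  x^2: 12 a_4 - 7 a_2 = 0  ->  12 a_4 = 7 a_2 = 21  ->  a_4 = 7/4
  x^3: 20 a_5 - 12 a_3 = 0  ->  20 a_5 = 12 a_3 = 8  ->  a_5 = 2/5
Truncated series: y(x) = 2 + x + 3 x^2 + (2/3) x^3 + (7/4) x^4 + (2/5) x^5 + O(x^6).

a_0 = 2; a_1 = 1; a_2 = 3; a_3 = 2/3; a_4 = 7/4; a_5 = 2/5


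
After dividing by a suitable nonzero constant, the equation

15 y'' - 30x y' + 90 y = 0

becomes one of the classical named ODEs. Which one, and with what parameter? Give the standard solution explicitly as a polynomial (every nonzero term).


All three coefficients share the factor 15; dividing through by 15 gives  y'' - 2x y' + 6 y = 0.
This matches the Hermite equation y'' - 2x y' + 2n y = 0 with 2n = 6, so n = 3; the polynomial solution is H_3(x).
With y = sum_k a_k x^k, matching x^k gives (k+2)(k+1) a_{k+2} = 2(k - n) a_k = 2(k - 3) a_k. The right side vanishes at k = 3, so the series with the parity of 3 terminates at degree 3.
Standard normalization: leading coefficient of H_n is 2^n, so a_3 = 2^3 = 8. Work downward with a_k = (k+1)(k+2) a_{k+2} / (2(k - n)):
  a_1 = (2)(3)(8) / (2(1 - 3)) = 48/(-4) = -12
Hence H_3(x) = 8 x^3 - 12 x.

H_3(x); series = 8 x^3 - 12 x


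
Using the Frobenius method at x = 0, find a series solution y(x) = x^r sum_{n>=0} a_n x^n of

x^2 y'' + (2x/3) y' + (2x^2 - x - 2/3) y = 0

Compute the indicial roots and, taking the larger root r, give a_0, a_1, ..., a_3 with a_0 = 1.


Write in Frobenius form y'' + (p(x)/x) y' + (q(x)/x^2) y = 0:
  p(x) = 2/3,  q(x) = 2x^2 - x - 2/3.
Indicial equation: r(r-1) + (2/3) r + (-2/3) = 0 -> roots r_1 = 1, r_2 = -2/3.
Take r = r_1 = 1. Let y(x) = x^r sum_{n>=0} a_n x^n with a_0 = 1.
Substitute y = x^r sum a_n x^n and match x^{r+n}. The recurrence is
  D(n) a_n - 1 a_{n-1} + 2 a_{n-2} = 0,  where D(n) = (r+n)(r+n-1) + (2/3)(r+n) + (-2/3).
  a_n = [1 a_{n-1} - 2 a_{n-2}] / D(n).
Since the indicial polynomial factors as (r - r_1)(r - r_2), D(n) = (r_1 + n - r_1)(r_1 + n - r_2) = n(n + 5/3).
Evaluating step by step (a_0 = 1):
  n = 1: D(1) = 1(1 + 5/3) = 8/3; numerator = 1(1) = 1; a_1 = (1)/(8/3) = 3/8
  n = 2: D(2) = 2(2 + 5/3) = 22/3; numerator = 1(3/8) - 2(1) = -13/8; a_2 = (-13/8)/(22/3) = -39/176
  n = 3: D(3) = 3(3 + 5/3) = 14; numerator = 1(-39/176) - 2(3/8) = -171/176; a_3 = (-171/176)/(14) = -171/2464

r = 1; a_0 = 1; a_1 = 3/8; a_2 = -39/176; a_3 = -171/2464


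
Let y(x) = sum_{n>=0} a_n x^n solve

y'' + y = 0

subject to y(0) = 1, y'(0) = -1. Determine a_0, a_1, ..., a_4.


Ansatz: y(x) = sum_{n>=0} a_n x^n, so y'(x) = sum_{n>=1} n a_n x^(n-1) and y''(x) = sum_{n>=2} n(n-1) a_n x^(n-2).
Substitute into P(x) y'' + Q(x) y' + R(x) y = 0 with P(x) = 1, Q(x) = 0, R(x) = 1, and match powers of x.
Initial conditions: a_0 = 1, a_1 = -1.
Setting the coefficient of each power of x to zero and solving order by order (substituting the coefficients already found):
  x^0: 2 a_2 + a_0 = 0  ->  2 a_2 = -a_0 = -1  ->  a_2 = -1/2
  x^1: 6 a_3 + a_1 = 0  ->  6 a_3 = -a_1 = 1  ->  a_3 = 1/6
  x^2: 12 a_4 + a_2 = 0  ->  12 a_4 = -a_2 = 1/2  ->  a_4 = 1/24
Truncated series: y(x) = 1 - x - (1/2) x^2 + (1/6) x^3 + (1/24) x^4 + O(x^5).

a_0 = 1; a_1 = -1; a_2 = -1/2; a_3 = 1/6; a_4 = 1/24


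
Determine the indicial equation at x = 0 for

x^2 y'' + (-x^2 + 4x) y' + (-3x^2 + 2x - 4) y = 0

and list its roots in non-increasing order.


Divide by x^2 to reach normal form y'' + P_1(x) y' + P_2(x) y = 0 with P_1(x) = -1 + 4/x and P_2(x) = -3 + 2/x - 4/x^2.
x = 0 is a singular point because the y'-coefficient -1 + 4/x has a pole at x = 0 and the y-coefficient -3 + 2/x - 4/x^2 has a pole at x = 0.
It is a regular singular point because x P_1(x) = p(x) = 4 - x and x^2 P_2(x) = q(x) = -3x^2 + 2x - 4 are polynomials, hence analytic at x = 0.
p(0) = 4,  q(0) = -4.
Indicial equation: r(r-1) + p(0) r + q(0) = 0, i.e. r^2 + (p(0) - 1) r + q(0) = 0, i.e. r^2 + 3 r - 4 = 0.
Discriminant: (3)^2 - 4(-4) = 25, so r = (-3 ± 5)/2.
Solving: r_1 = 1, r_2 = -4.

indicial: r^2 + 3 r - 4 = 0; roots r_1 = 1, r_2 = -4


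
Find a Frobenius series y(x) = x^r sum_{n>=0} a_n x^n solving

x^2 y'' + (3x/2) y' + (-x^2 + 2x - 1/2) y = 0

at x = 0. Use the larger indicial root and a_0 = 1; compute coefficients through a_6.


Write in Frobenius form y'' + (p(x)/x) y' + (q(x)/x^2) y = 0:
  p(x) = 3/2,  q(x) = -x^2 + 2x - 1/2.
Indicial equation: r(r-1) + (3/2) r + (-1/2) = 0 -> roots r_1 = 1/2, r_2 = -1.
Take r = r_1 = 1/2. Let y(x) = x^r sum_{n>=0} a_n x^n with a_0 = 1.
Substitute y = x^r sum a_n x^n and match x^{r+n}. The recurrence is
  D(n) a_n + 2 a_{n-1} - 1 a_{n-2} = 0,  where D(n) = (r+n)(r+n-1) + (3/2)(r+n) + (-1/2).
  a_n = [-2 a_{n-1} + 1 a_{n-2}] / D(n).
Since the indicial polynomial factors as (r - r_1)(r - r_2), D(n) = (r_1 + n - r_1)(r_1 + n - r_2) = n(n + 3/2).
Evaluating step by step (a_0 = 1):
  n = 1: D(1) = 1(1 + 3/2) = 5/2; numerator = -2(1) = -2; a_1 = (-2)/(5/2) = -4/5
  n = 2: D(2) = 2(2 + 3/2) = 7; numerator = -2(-4/5) + 1(1) = 13/5; a_2 = (13/5)/(7) = 13/35
  n = 3: D(3) = 3(3 + 3/2) = 27/2; numerator = -2(13/35) + 1(-4/5) = -54/35; a_3 = (-54/35)/(27/2) = -4/35
  n = 4: D(4) = 4(4 + 3/2) = 22; numerator = -2(-4/35) + 1(13/35) = 3/5; a_4 = (3/5)/(22) = 3/110
  n = 5: D(5) = 5(5 + 3/2) = 65/2; numerator = -2(3/110) + 1(-4/35) = -13/77; a_5 = (-13/77)/(65/2) = -2/385
  n = 6: D(6) = 6(6 + 3/2) = 45; numerator = -2(-2/385) + 1(3/110) = 29/770; a_6 = (29/770)/(45) = 29/34650

r = 1/2; a_0 = 1; a_1 = -4/5; a_2 = 13/35; a_3 = -4/35; a_4 = 3/110; a_5 = -2/385; a_6 = 29/34650


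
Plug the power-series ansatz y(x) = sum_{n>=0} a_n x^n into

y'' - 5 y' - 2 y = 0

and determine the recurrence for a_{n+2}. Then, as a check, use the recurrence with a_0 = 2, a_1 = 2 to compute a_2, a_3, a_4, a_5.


Substitute y = sum_n a_n x^n.
y''(x) has coefficient (n+2)(n+1) a_{n+2} at x^n;
-5 y'(x) has coefficient -5 (n+1) a_{n+1} at x^n;
-2 y(x) has coefficient -2 a_n at x^n.
Matching x^n: (n+2)(n+1) a_{n+2} - 5 (n+1) a_{n+1} - 2 a_n = 0.
Thus a_{n+2} = [5 (n+1) a_{n+1} + 2 a_n] / ((n+1)(n+2)).

Check with a_0 = 2, a_1 = 2 (apply the recurrence for n = 0, 1, 2, 3): a_0 = 2, a_1 = 2, a_2 = 7, a_3 = 37/3, a_4 = 199/12, a_5 = 1069/60.

a_(n+2) = [5 (n+1) a_(n+1) + 2 a_n] / ((n+1)(n+2)); check: a_0 = 2, a_1 = 2, a_2 = 7, a_3 = 37/3, a_4 = 199/12, a_5 = 1069/60


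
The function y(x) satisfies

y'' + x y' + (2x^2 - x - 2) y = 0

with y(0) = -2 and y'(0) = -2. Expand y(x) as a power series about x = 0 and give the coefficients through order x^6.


Ansatz: y(x) = sum_{n>=0} a_n x^n, so y'(x) = sum_{n>=1} n a_n x^(n-1) and y''(x) = sum_{n>=2} n(n-1) a_n x^(n-2).
Substitute into P(x) y'' + Q(x) y' + R(x) y = 0 with P(x) = 1, Q(x) = x, R(x) = 2x^2 - x - 2, and match powers of x.
Initial conditions: a_0 = -2, a_1 = -2.
Setting the coefficient of each power of x to zero and solving order by order (substituting the coefficients already found):
  x^0: 2 a_2 - 2 a_0 = 0  ->  2 a_2 = 2 a_0 = -4  ->  a_2 = -2
  x^1: 6 a_3 - a_1 - a_0 = 0  ->  6 a_3 = a_1 + a_0 = -4  ->  a_3 = -2/3
  x^2: 12 a_4 - a_1 + 2 a_0 = 0  ->  12 a_4 = a_1 - 2 a_0 = 2  ->  a_4 = 1/6
  x^3: 20 a_5 + a_3 - a_2 + 2 a_1 = 0  ->  20 a_5 = -a_3 + a_2 - 2 a_1 = 8/3  ->  a_5 = 2/15
  x^4: 30 a_6 + 2 a_4 - a_3 + 2 a_2 = 0  ->  30 a_6 = -2 a_4 + a_3 - 2 a_2 = 3  ->  a_6 = 1/10
Truncated series: y(x) = -2 - 2 x - 2 x^2 - (2/3) x^3 + (1/6) x^4 + (2/15) x^5 + (1/10) x^6 + O(x^7).

a_0 = -2; a_1 = -2; a_2 = -2; a_3 = -2/3; a_4 = 1/6; a_5 = 2/15; a_6 = 1/10


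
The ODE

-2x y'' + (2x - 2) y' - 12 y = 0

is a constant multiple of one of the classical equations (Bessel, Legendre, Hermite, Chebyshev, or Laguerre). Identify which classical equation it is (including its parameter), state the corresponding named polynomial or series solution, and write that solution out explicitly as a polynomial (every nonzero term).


All three coefficients share the factor -2; dividing through by -2 gives  x y'' + (1 - x) y' + 6 y = 0.
This matches the Laguerre equation x y'' + (1 - x) y' + n y = 0 with n = 6; the polynomial solution is L_6(x).
With y = sum_k a_k x^k, matching x^k gives (k+1)k a_{k+1} + (k+1) a_{k+1} - k a_k + n a_k = 0, i.e. (k+1)^2 a_{k+1} = (k - n) a_k = (k - 6) a_k. The right side vanishes at k = 6, so the series terminates at degree 6.
Standard normalization L_n(0) = 1 gives a_0 = 1. Work upward with a_{k+1} = (k - 6) a_k / (k+1)^2:
  a_1 = (0 - 6)(1) / 1^2 = -6/1 = -6
  a_2 = (1 - 6)(-6) / 2^2 = 30/4 = 15/2
  a_3 = (2 - 6)(15/2) / 3^2 = -30/9 = -10/3
  a_4 = (3 - 6)(-10/3) / 4^2 = 10/16 = 5/8
  a_5 = (4 - 6)(5/8) / 5^2 = (-5/4)/25 = -1/20
  a_6 = (5 - 6)(-1/20) / 6^2 = (1/20)/36 = 1/720
Hence L_6(x) = x^6/720 - x^5/20 + 5 x^4/8 - 10 x^3/3 + 15 x^2/2 - 6 x + 1.

L_6(x); series = x^6/720 - x^5/20 + 5 x^4/8 - 10 x^3/3 + 15 x^2/2 - 6 x + 1


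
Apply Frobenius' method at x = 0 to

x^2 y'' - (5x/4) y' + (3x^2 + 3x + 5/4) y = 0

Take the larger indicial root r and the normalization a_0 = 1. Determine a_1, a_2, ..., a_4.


Write in Frobenius form y'' + (p(x)/x) y' + (q(x)/x^2) y = 0:
  p(x) = -5/4,  q(x) = 3x^2 + 3x + 5/4.
Indicial equation: r(r-1) + (-5/4) r + (5/4) = 0 -> roots r_1 = 5/4, r_2 = 1.
Take r = r_1 = 5/4. Let y(x) = x^r sum_{n>=0} a_n x^n with a_0 = 1.
Substitute y = x^r sum a_n x^n and match x^{r+n}. The recurrence is
  D(n) a_n + 3 a_{n-1} + 3 a_{n-2} = 0,  where D(n) = (r+n)(r+n-1) + (-5/4)(r+n) + (5/4).
  a_n = [-3 a_{n-1} - 3 a_{n-2}] / D(n).
Since the indicial polynomial factors as (r - r_1)(r - r_2), D(n) = (r_1 + n - r_1)(r_1 + n - r_2) = n(n + 1/4).
Evaluating step by step (a_0 = 1):
  n = 1: D(1) = 1(1 + 1/4) = 5/4; numerator = -3(1) = -3; a_1 = (-3)/(5/4) = -12/5
  n = 2: D(2) = 2(2 + 1/4) = 9/2; numerator = -3(-12/5) - 3(1) = 21/5; a_2 = (21/5)/(9/2) = 14/15
  n = 3: D(3) = 3(3 + 1/4) = 39/4; numerator = -3(14/15) - 3(-12/5) = 22/5; a_3 = (22/5)/(39/4) = 88/195
  n = 4: D(4) = 4(4 + 1/4) = 17; numerator = -3(88/195) - 3(14/15) = -54/13; a_4 = (-54/13)/(17) = -54/221

r = 5/4; a_0 = 1; a_1 = -12/5; a_2 = 14/15; a_3 = 88/195; a_4 = -54/221


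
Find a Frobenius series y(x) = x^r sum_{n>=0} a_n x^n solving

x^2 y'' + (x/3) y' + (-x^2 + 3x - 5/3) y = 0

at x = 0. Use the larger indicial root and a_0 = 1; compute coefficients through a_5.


Write in Frobenius form y'' + (p(x)/x) y' + (q(x)/x^2) y = 0:
  p(x) = 1/3,  q(x) = -x^2 + 3x - 5/3.
Indicial equation: r(r-1) + (1/3) r + (-5/3) = 0 -> roots r_1 = 5/3, r_2 = -1.
Take r = r_1 = 5/3. Let y(x) = x^r sum_{n>=0} a_n x^n with a_0 = 1.
Substitute y = x^r sum a_n x^n and match x^{r+n}. The recurrence is
  D(n) a_n + 3 a_{n-1} - 1 a_{n-2} = 0,  where D(n) = (r+n)(r+n-1) + (1/3)(r+n) + (-5/3).
  a_n = [-3 a_{n-1} + 1 a_{n-2}] / D(n).
Since the indicial polynomial factors as (r - r_1)(r - r_2), D(n) = (r_1 + n - r_1)(r_1 + n - r_2) = n(n + 8/3).
Evaluating step by step (a_0 = 1):
  n = 1: D(1) = 1(1 + 8/3) = 11/3; numerator = -3(1) = -3; a_1 = (-3)/(11/3) = -9/11
  n = 2: D(2) = 2(2 + 8/3) = 28/3; numerator = -3(-9/11) + 1(1) = 38/11; a_2 = (38/11)/(28/3) = 57/154
  n = 3: D(3) = 3(3 + 8/3) = 17; numerator = -3(57/154) + 1(-9/11) = -27/14; a_3 = (-27/14)/(17) = -27/238
  n = 4: D(4) = 4(4 + 8/3) = 80/3; numerator = -3(-27/238) + 1(57/154) = 930/1309; a_4 = (930/1309)/(80/3) = 279/10472
  n = 5: D(5) = 5(5 + 8/3) = 115/3; numerator = -3(279/10472) + 1(-27/238) = -2025/10472; a_5 = (-2025/10472)/(115/3) = -1215/240856

r = 5/3; a_0 = 1; a_1 = -9/11; a_2 = 57/154; a_3 = -27/238; a_4 = 279/10472; a_5 = -1215/240856


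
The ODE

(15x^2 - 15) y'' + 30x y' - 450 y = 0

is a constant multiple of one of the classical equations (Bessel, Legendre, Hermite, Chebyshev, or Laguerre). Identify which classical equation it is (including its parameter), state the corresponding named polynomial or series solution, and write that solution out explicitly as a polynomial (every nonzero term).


All three coefficients share the factor -15; dividing through by -15 gives  (1 - x^2) y'' - 2x y' + 30 y = 0.
This matches the Legendre equation (1 - x^2) y'' - 2x y' + n(n+1) y = 0 (note the -2x y' term) with n(n+1) = 30, so n = 5; the polynomial solution is P_5(x).
With y = sum_k a_k x^k, matching x^k gives (k+2)(k+1) a_{k+2} = [k(k+1) - n(n+1)] a_k = (k - 5)(k + 6) a_k. The right side vanishes at k = 5, so the series with the parity of 5 terminates at degree 5.
Standard normalization (P_n(1) = 1): leading coefficient (2n)!/(2^n (n!)^2) = 3628800/(32*14400) = 63/8, so a_5 = 63/8. Work downward with a_k = (k+1)(k+2) a_{k+2} / ((k - 5)(k + 6)):
  a_3 = (4)(5)(63/8) / ((3 - 5)(3 + 6)) = (315/2)/(-18) = -35/4
  a_1 = (2)(3)(-35/4) / ((1 - 5)(1 + 6)) = (-105/2)/(-28) = 15/8
Hence P_5(x) = 63 x^5/8 - 35 x^3/4 + 15 x/8.

P_5(x); series = 63 x^5/8 - 35 x^3/4 + 15 x/8


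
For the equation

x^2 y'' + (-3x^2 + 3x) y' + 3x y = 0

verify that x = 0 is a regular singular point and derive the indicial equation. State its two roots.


Divide by x^2 to reach normal form y'' + P_1(x) y' + P_2(x) y = 0 with P_1(x) = -3 + 3/x and P_2(x) = 3/x.
x = 0 is a singular point because the y'-coefficient -3 + 3/x has a pole at x = 0 and the y-coefficient 3/x has a pole at x = 0.
It is a regular singular point because x P_1(x) = p(x) = 3 - 3x and x^2 P_2(x) = q(x) = 3x are polynomials, hence analytic at x = 0.
p(0) = 3,  q(0) = 0.
Indicial equation: r(r-1) + p(0) r + q(0) = 0, i.e. r^2 + (p(0) - 1) r + q(0) = 0, i.e. r^2 + 2 r = 0.
Discriminant: (2)^2 - 4(0) = 4, so r = (-2 ± 2)/2.
Solving: r_1 = 0, r_2 = -2.

indicial: r^2 + 2 r = 0; roots r_1 = 0, r_2 = -2


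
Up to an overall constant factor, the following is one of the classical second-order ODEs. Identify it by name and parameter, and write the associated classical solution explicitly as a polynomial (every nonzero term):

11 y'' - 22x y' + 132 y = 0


All three coefficients share the factor 11; dividing through by 11 gives  y'' - 2x y' + 12 y = 0.
This matches the Hermite equation y'' - 2x y' + 2n y = 0 with 2n = 12, so n = 6; the polynomial solution is H_6(x).
With y = sum_k a_k x^k, matching x^k gives (k+2)(k+1) a_{k+2} = 2(k - n) a_k = 2(k - 6) a_k. The right side vanishes at k = 6, so the series with the parity of 6 terminates at degree 6.
Standard normalization: leading coefficient of H_n is 2^n, so a_6 = 2^6 = 64. Work downward with a_k = (k+1)(k+2) a_{k+2} / (2(k - n)):
  a_4 = (5)(6)(64) / (2(4 - 6)) = 1920/(-4) = -480
  a_2 = (3)(4)(-480) / (2(2 - 6)) = -5760/(-8) = 720
  a_0 = (1)(2)(720) / (2(0 - 6)) = 1440/(-12) = -120
Hence H_6(x) = 64 x^6 - 480 x^4 + 720 x^2 - 120.

H_6(x); series = 64 x^6 - 480 x^4 + 720 x^2 - 120


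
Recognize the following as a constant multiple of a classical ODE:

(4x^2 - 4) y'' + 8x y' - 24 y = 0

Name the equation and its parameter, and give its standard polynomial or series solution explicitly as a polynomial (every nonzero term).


All three coefficients share the factor -4; dividing through by -4 gives  (1 - x^2) y'' - 2x y' + 6 y = 0.
This matches the Legendre equation (1 - x^2) y'' - 2x y' + n(n+1) y = 0 (note the -2x y' term) with n(n+1) = 6, so n = 2; the polynomial solution is P_2(x).
With y = sum_k a_k x^k, matching x^k gives (k+2)(k+1) a_{k+2} = [k(k+1) - n(n+1)] a_k = (k - 2)(k + 3) a_k. The right side vanishes at k = 2, so the series with the parity of 2 terminates at degree 2.
Standard normalization (P_n(1) = 1): leading coefficient (2n)!/(2^n (n!)^2) = 24/(4*4) = 3/2, so a_2 = 3/2. Work downward with a_k = (k+1)(k+2) a_{k+2} / ((k - 2)(k + 3)):
  a_0 = (1)(2)(3/2) / ((0 - 2)(0 + 3)) = 3/(-6) = -1/2
Hence P_2(x) = 3 x^2/2 - 1/2.

P_2(x); series = 3 x^2/2 - 1/2


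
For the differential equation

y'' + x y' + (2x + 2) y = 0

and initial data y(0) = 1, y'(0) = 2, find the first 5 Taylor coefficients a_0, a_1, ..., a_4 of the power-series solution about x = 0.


Ansatz: y(x) = sum_{n>=0} a_n x^n, so y'(x) = sum_{n>=1} n a_n x^(n-1) and y''(x) = sum_{n>=2} n(n-1) a_n x^(n-2).
Substitute into P(x) y'' + Q(x) y' + R(x) y = 0 with P(x) = 1, Q(x) = x, R(x) = 2x + 2, and match powers of x.
Initial conditions: a_0 = 1, a_1 = 2.
Setting the coefficient of each power of x to zero and solving order by order (substituting the coefficients already found):
  x^0: 2 a_2 + 2 a_0 = 0  ->  2 a_2 = -2 a_0 = -2  ->  a_2 = -1
  x^1: 6 a_3 + 3 a_1 + 2 a_0 = 0  ->  6 a_3 = -3 a_1 - 2 a_0 = -8  ->  a_3 = -4/3
  x^2: 12 a_4 + 4 a_2 + 2 a_1 = 0  ->  12 a_4 = -4 a_2 - 2 a_1 = 0  ->  a_4 = 0
Truncated series: y(x) = 1 + 2 x - x^2 - (4/3) x^3 + O(x^5).

a_0 = 1; a_1 = 2; a_2 = -1; a_3 = -4/3; a_4 = 0


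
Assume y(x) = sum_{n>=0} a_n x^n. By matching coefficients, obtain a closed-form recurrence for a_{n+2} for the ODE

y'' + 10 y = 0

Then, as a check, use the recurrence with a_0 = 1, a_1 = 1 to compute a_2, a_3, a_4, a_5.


Substitute y = sum_n a_n x^n into y'' + (const) y = 0.
y''(x) = sum_{n>=0} (n+2)(n+1) a_{n+2} x^n.
The ODE becomes sum_n [(n+2)(n+1) a_{n+2} + 10 a_n] x^n = 0.
Setting each coefficient to zero gives the recurrence:
  (n+2)(n+1) a_{n+2} + 10 a_n = 0,
  a_{n+2} = -10 / ((n+1)(n+2)) a_n.

Check with a_0 = 1, a_1 = 1 (apply the recurrence for n = 0, 1, 2, 3): a_0 = 1, a_1 = 1, a_2 = -5, a_3 = -5/3, a_4 = 25/6, a_5 = 5/6.

a_{n+2} = -10/((n+1)(n+2)) * a_n; check: a_0 = 1, a_1 = 1, a_2 = -5, a_3 = -5/3, a_4 = 25/6, a_5 = 5/6


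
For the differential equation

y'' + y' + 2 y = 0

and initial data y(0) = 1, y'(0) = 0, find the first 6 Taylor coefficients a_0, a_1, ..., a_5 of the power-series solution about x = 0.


Ansatz: y(x) = sum_{n>=0} a_n x^n, so y'(x) = sum_{n>=1} n a_n x^(n-1) and y''(x) = sum_{n>=2} n(n-1) a_n x^(n-2).
Substitute into P(x) y'' + Q(x) y' + R(x) y = 0 with P(x) = 1, Q(x) = 1, R(x) = 2, and match powers of x.
Initial conditions: a_0 = 1, a_1 = 0.
Setting the coefficient of each power of x to zero and solving order by order (substituting the coefficients already found):
  x^0: 2 a_2 + a_1 + 2 a_0 = 0  ->  2 a_2 = -a_1 - 2 a_0 = -2  ->  a_2 = -1
  x^1: 6 a_3 + 2 a_2 + 2 a_1 = 0  ->  6 a_3 = -2 a_2 - 2 a_1 = 2  ->  a_3 = 1/3
  x^2: 12 a_4 + 3 a_3 + 2 a_2 = 0  ->  12 a_4 = -3 a_3 - 2 a_2 = 1  ->  a_4 = 1/12
  x^3: 20 a_5 + 4 a_4 + 2 a_3 = 0  ->  20 a_5 = -4 a_4 - 2 a_3 = -1  ->  a_5 = -1/20
Truncated series: y(x) = 1 - x^2 + (1/3) x^3 + (1/12) x^4 - (1/20) x^5 + O(x^6).

a_0 = 1; a_1 = 0; a_2 = -1; a_3 = 1/3; a_4 = 1/12; a_5 = -1/20


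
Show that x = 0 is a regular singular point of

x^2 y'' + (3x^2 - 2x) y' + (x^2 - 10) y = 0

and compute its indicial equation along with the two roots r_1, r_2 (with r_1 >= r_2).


Divide by x^2 to reach normal form y'' + P_1(x) y' + P_2(x) y = 0 with P_1(x) = 3 - 2/x and P_2(x) = 1 - 10/x^2.
x = 0 is a singular point because the y'-coefficient 3 - 2/x has a pole at x = 0 and the y-coefficient 1 - 10/x^2 has a pole at x = 0.
It is a regular singular point because x P_1(x) = p(x) = 3x - 2 and x^2 P_2(x) = q(x) = x^2 - 10 are polynomials, hence analytic at x = 0.
p(0) = -2,  q(0) = -10.
Indicial equation: r(r-1) + p(0) r + q(0) = 0, i.e. r^2 + (p(0) - 1) r + q(0) = 0, i.e. r^2 - 3 r - 10 = 0.
Discriminant: (-3)^2 - 4(-10) = 49, so r = (3 ± 7)/2.
Solving: r_1 = 5, r_2 = -2.

indicial: r^2 - 3 r - 10 = 0; roots r_1 = 5, r_2 = -2


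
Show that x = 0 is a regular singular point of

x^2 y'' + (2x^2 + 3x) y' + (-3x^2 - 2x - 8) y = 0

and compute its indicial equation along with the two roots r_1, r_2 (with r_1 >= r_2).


Divide by x^2 to reach normal form y'' + P_1(x) y' + P_2(x) y = 0 with P_1(x) = 2 + 3/x and P_2(x) = -3 - 2/x - 8/x^2.
x = 0 is a singular point because the y'-coefficient 2 + 3/x has a pole at x = 0 and the y-coefficient -3 - 2/x - 8/x^2 has a pole at x = 0.
It is a regular singular point because x P_1(x) = p(x) = 2x + 3 and x^2 P_2(x) = q(x) = -3x^2 - 2x - 8 are polynomials, hence analytic at x = 0.
p(0) = 3,  q(0) = -8.
Indicial equation: r(r-1) + p(0) r + q(0) = 0, i.e. r^2 + (p(0) - 1) r + q(0) = 0, i.e. r^2 + 2 r - 8 = 0.
Discriminant: (2)^2 - 4(-8) = 36, so r = (-2 ± 6)/2.
Solving: r_1 = 2, r_2 = -4.

indicial: r^2 + 2 r - 8 = 0; roots r_1 = 2, r_2 = -4


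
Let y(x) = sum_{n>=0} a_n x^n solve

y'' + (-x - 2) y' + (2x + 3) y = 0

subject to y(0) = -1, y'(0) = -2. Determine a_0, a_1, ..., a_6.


Ansatz: y(x) = sum_{n>=0} a_n x^n, so y'(x) = sum_{n>=1} n a_n x^(n-1) and y''(x) = sum_{n>=2} n(n-1) a_n x^(n-2).
Substitute into P(x) y'' + Q(x) y' + R(x) y = 0 with P(x) = 1, Q(x) = -x - 2, R(x) = 2x + 3, and match powers of x.
Initial conditions: a_0 = -1, a_1 = -2.
Setting the coefficient of each power of x to zero and solving order by order (substituting the coefficients already found):
  x^0: 2 a_2 - 2 a_1 + 3 a_0 = 0  ->  2 a_2 = 2 a_1 - 3 a_0 = -1  ->  a_2 = -1/2
  x^1: 6 a_3 - 4 a_2 + 2 a_1 + 2 a_0 = 0  ->  6 a_3 = 4 a_2 - 2 a_1 - 2 a_0 = 4  ->  a_3 = 2/3
  x^2: 12 a_4 - 6 a_3 + a_2 + 2 a_1 = 0  ->  12 a_4 = 6 a_3 - a_2 - 2 a_1 = 17/2  ->  a_4 = 17/24
  x^3: 20 a_5 - 8 a_4 + 2 a_2 = 0  ->  20 a_5 = 8 a_4 - 2 a_2 = 20/3  ->  a_5 = 1/3
  x^4: 30 a_6 - 10 a_5 - a_4 + 2 a_3 = 0  ->  30 a_6 = 10 a_5 + a_4 - 2 a_3 = 65/24  ->  a_6 = 13/144
Truncated series: y(x) = -1 - 2 x - (1/2) x^2 + (2/3) x^3 + (17/24) x^4 + (1/3) x^5 + (13/144) x^6 + O(x^7).

a_0 = -1; a_1 = -2; a_2 = -1/2; a_3 = 2/3; a_4 = 17/24; a_5 = 1/3; a_6 = 13/144


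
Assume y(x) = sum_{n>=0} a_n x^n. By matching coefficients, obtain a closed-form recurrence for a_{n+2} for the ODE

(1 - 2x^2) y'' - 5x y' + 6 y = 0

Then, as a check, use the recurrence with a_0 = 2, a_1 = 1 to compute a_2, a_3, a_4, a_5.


Substitute y = sum_n a_n x^n.
(1 - 2 x^2) y'' contributes (n+2)(n+1) a_{n+2} - 2 n(n-1) a_n at x^n.
-5 x y'(x) contributes -5 n a_n at x^n.
6 y(x) contributes 6 a_n at x^n.
Matching x^n: (n+2)(n+1) a_{n+2} + (-2 n(n-1) - 5 n + 6) a_n = 0.
Thus a_{n+2} = (2 n(n-1) + 5 n - 6) / ((n+1)(n+2)) * a_n.

Check with a_0 = 2, a_1 = 1 (apply the recurrence for n = 0, 1, 2, 3): a_0 = 2, a_1 = 1, a_2 = -6, a_3 = -1/6, a_4 = -4, a_5 = -7/40.

a_(n+2) = (2 n(n-1) + 5 n - 6) / ((n+1)(n+2)) * a_n; check: a_0 = 2, a_1 = 1, a_2 = -6, a_3 = -1/6, a_4 = -4, a_5 = -7/40


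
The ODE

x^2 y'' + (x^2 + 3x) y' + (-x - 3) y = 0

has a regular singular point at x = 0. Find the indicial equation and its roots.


Divide by x^2 to reach normal form y'' + P_1(x) y' + P_2(x) y = 0 with P_1(x) = 1 + 3/x and P_2(x) = -1/x - 3/x^2.
x = 0 is a singular point because the y'-coefficient 1 + 3/x has a pole at x = 0 and the y-coefficient -1/x - 3/x^2 has a pole at x = 0.
It is a regular singular point because x P_1(x) = p(x) = x + 3 and x^2 P_2(x) = q(x) = -x - 3 are polynomials, hence analytic at x = 0.
p(0) = 3,  q(0) = -3.
Indicial equation: r(r-1) + p(0) r + q(0) = 0, i.e. r^2 + (p(0) - 1) r + q(0) = 0, i.e. r^2 + 2 r - 3 = 0.
Discriminant: (2)^2 - 4(-3) = 16, so r = (-2 ± 4)/2.
Solving: r_1 = 1, r_2 = -3.

indicial: r^2 + 2 r - 3 = 0; roots r_1 = 1, r_2 = -3


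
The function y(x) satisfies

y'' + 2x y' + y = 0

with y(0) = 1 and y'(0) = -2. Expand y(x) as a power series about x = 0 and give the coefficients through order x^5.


Ansatz: y(x) = sum_{n>=0} a_n x^n, so y'(x) = sum_{n>=1} n a_n x^(n-1) and y''(x) = sum_{n>=2} n(n-1) a_n x^(n-2).
Substitute into P(x) y'' + Q(x) y' + R(x) y = 0 with P(x) = 1, Q(x) = 2x, R(x) = 1, and match powers of x.
Initial conditions: a_0 = 1, a_1 = -2.
Setting the coefficient of each power of x to zero and solving order by order (substituting the coefficients already found):
  x^0: 2 a_2 + a_0 = 0  ->  2 a_2 = -a_0 = -1  ->  a_2 = -1/2
  x^1: 6 a_3 + 3 a_1 = 0  ->  6 a_3 = -3 a_1 = 6  ->  a_3 = 1
  x^2: 12 a_4 + 5 a_2 = 0  ->  12 a_4 = -5 a_2 = 5/2  ->  a_4 = 5/24
  x^3: 20 a_5 + 7 a_3 = 0  ->  20 a_5 = -7 a_3 = -7  ->  a_5 = -7/20
Truncated series: y(x) = 1 - 2 x - (1/2) x^2 + x^3 + (5/24) x^4 - (7/20) x^5 + O(x^6).

a_0 = 1; a_1 = -2; a_2 = -1/2; a_3 = 1; a_4 = 5/24; a_5 = -7/20


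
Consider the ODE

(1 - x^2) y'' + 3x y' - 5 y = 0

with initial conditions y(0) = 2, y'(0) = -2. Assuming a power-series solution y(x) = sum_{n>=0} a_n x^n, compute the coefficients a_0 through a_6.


Ansatz: y(x) = sum_{n>=0} a_n x^n, so y'(x) = sum_{n>=1} n a_n x^(n-1) and y''(x) = sum_{n>=2} n(n-1) a_n x^(n-2).
Substitute into P(x) y'' + Q(x) y' + R(x) y = 0 with P(x) = 1 - x^2, Q(x) = 3x, R(x) = -5, and match powers of x.
Initial conditions: a_0 = 2, a_1 = -2.
Setting the coefficient of each power of x to zero and solving order by order (substituting the coefficients already found):
  x^0: 2 a_2 - 5 a_0 = 0  ->  2 a_2 = 5 a_0 = 10  ->  a_2 = 5
  x^1: 6 a_3 - 2 a_1 = 0  ->  6 a_3 = 2 a_1 = -4  ->  a_3 = -2/3
  x^2: 12 a_4 - a_2 = 0  ->  12 a_4 = a_2 = 5  ->  a_4 = 5/12
  x^3: 20 a_5 - 2 a_3 = 0  ->  20 a_5 = 2 a_3 = -4/3  ->  a_5 = -1/15
  x^4: 30 a_6 - 5 a_4 = 0  ->  30 a_6 = 5 a_4 = 25/12  ->  a_6 = 5/72
Truncated series: y(x) = 2 - 2 x + 5 x^2 - (2/3) x^3 + (5/12) x^4 - (1/15) x^5 + (5/72) x^6 + O(x^7).

a_0 = 2; a_1 = -2; a_2 = 5; a_3 = -2/3; a_4 = 5/12; a_5 = -1/15; a_6 = 5/72


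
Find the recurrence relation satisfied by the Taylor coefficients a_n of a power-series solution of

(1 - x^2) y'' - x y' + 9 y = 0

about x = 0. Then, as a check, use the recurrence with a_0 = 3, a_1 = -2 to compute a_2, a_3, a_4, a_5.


Substitute y = sum_n a_n x^n.
(1 - 1 x^2) y'' contributes (n+2)(n+1) a_{n+2} - n(n-1) a_n at x^n.
-x y'(x) contributes -n a_n at x^n.
9 y(x) contributes 9 a_n at x^n.
Matching x^n: (n+2)(n+1) a_{n+2} + (-n(n-1) - n + 9) a_n = 0.
Thus a_{n+2} = (n(n-1) + n - 9) / ((n+1)(n+2)) * a_n.

Check with a_0 = 3, a_1 = -2 (apply the recurrence for n = 0, 1, 2, 3): a_0 = 3, a_1 = -2, a_2 = -27/2, a_3 = 8/3, a_4 = 45/8, a_5 = 0.

a_(n+2) = (n(n-1) + n - 9) / ((n+1)(n+2)) * a_n; check: a_0 = 3, a_1 = -2, a_2 = -27/2, a_3 = 8/3, a_4 = 45/8, a_5 = 0
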